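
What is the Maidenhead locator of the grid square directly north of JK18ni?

JK18nj

Latitude subsquare i = 8; +1 → 9 = j.
The longitude characters are unchanged.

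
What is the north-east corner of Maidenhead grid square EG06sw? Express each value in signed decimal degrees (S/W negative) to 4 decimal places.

-23.0417, -98.4167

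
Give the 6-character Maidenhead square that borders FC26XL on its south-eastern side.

FC36ak

Longitude subsquare x = 23; +1 → 24, wraps to 0 = a, carry into square.
Longitude square 2; +1 → 3.
Latitude subsquare l = 11; −1 → 10 = k.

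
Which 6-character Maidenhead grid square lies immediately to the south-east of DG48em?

DG48fl

Longitude subsquare e = 4; +1 → 5 = f.
Latitude subsquare m = 12; −1 → 11 = l.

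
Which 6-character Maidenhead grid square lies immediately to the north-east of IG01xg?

Longitude subsquare x = 23; +1 → 24, wraps to 0 = a, carry into square.
Longitude square 0; +1 → 1.
Latitude subsquare g = 6; +1 → 7 = h.

IG11ah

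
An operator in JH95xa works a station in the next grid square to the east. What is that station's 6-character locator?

KH05aa

Longitude subsquare x = 23; +1 → 24, wraps to 0 = a, carry into square.
Longitude square 9; +1 → 10, wraps to 0, carry into field.
Longitude field J = 9; +1 → 10 = K.
The latitude characters are unchanged.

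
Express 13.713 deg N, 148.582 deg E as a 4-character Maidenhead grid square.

Offset from 180°W / 90°S: lon 328.58°, lat 103.71°.
Field (20°×10°, letters A–R): lon ⌊328.58/20⌋ = 16 → Q; lat ⌊103.71/10⌋ = 10 → K.
Square (2°×1°, digits 0–9): lon ⌊8.58/2⌋ = 4; lat ⌊3.71/1⌋ = 3.

QK43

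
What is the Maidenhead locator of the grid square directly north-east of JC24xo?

Longitude subsquare x = 23; +1 → 24, wraps to 0 = a, carry into square.
Longitude square 2; +1 → 3.
Latitude subsquare o = 14; +1 → 15 = p.

JC34ap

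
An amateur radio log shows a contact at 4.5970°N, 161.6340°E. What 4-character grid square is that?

Shift to the Maidenhead origin (180°W, 90°S): lon 341.63, lat 94.60.
Field: 341.63/20 → 17 → R, 94.60/10 → 9 → J; chars RJ.
Square: 1.63/2 → 0, 4.60/1 → 4; chars 04.

RJ04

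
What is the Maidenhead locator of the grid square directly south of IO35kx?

IO35kw

Latitude subsquare x = 23; −1 → 22 = w.
The longitude characters are unchanged.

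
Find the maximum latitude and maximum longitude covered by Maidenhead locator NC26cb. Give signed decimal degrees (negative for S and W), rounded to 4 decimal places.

Field N=13, C=2: +13·20° lon, +2·10° lat → SW at lon 80°, lat -70°.
Square 2, 6: +2·2° lon, +6·1° lat → SW at lon 84°, lat -64°.
Subsquare c=2, b=1: +2·0.0833333° lon, +1·0.0416667° lat → SW at lon 84.1667°, lat -63.9583°.
Cell spans 0.0833333° lon × 0.0416667° lat. NE corner is SW corner plus one full cell.
latitude -63.9167, longitude 84.2500.

-63.9167, 84.2500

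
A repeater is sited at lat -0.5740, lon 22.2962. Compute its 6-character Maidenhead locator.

KI19dk

Offset from 180°W / 90°S: lon 202.2962°, lat 89.4260°.
Field: 202.2962/20 → 10 → K, 89.4260/10 → 8 → I; chars KI.
Square: 2.2962/2 → 1, 9.4260/1 → 9; chars 19.
Subsquare: 0.2962/0.0833333 → 3 → d, 0.4260/0.0416667 → 10 → k; chars dk.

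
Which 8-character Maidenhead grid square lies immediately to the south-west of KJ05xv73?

Longitude extended square 7; −1 → 6.
Latitude extended square 3; −1 → 2.

KJ05xv62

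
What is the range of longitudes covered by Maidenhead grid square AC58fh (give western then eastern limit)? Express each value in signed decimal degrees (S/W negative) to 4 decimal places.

-169.5833, -169.5000

Field A=0, C=2: +0·20° lon, +2·10° lat → SW at lon -180°, lat -70°.
Square 5, 8: +5·2° lon, +8·1° lat → SW at lon -170°, lat -62°.
Subsquare f=5, h=7: +5·0.0833333° lon, +7·0.0416667° lat → SW at lon -169.583°, lat -61.7083°.
Cell spans 0.0833333° lon × 0.0416667° lat.
west -169.5833, east -169.5000.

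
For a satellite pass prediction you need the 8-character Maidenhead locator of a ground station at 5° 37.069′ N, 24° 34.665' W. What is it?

HJ75ro08

Offset from 180°W / 90°S: lon 155.42225°, lat 95.61782°.
Field: 155.42225/20 → 7 → H, 95.61782/10 → 9 → J; chars HJ.
Square: 15.42225/2 → 7, 5.61782/1 → 5; chars 75.
Subsquare: 1.42225/0.0833333 → 17 → r, 0.61782/0.0416667 → 14 → o; chars ro.
Extended square: 0.00558/0.00833333 → 0, 0.03448/0.00416667 → 8; chars 08.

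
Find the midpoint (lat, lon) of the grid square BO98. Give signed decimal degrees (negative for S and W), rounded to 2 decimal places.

Field B=1, O=14: +1·20° lon, +14·10° lat → SW at lon -160°, lat 50°.
Square 9, 8: +9·2° lon, +8·1° lat → SW at lon -142°, lat 58°.
Cell spans 2° lon × 1° lat. Centre is SW corner plus half of each.
latitude 58.50, longitude -141.00.

58.50, -141.00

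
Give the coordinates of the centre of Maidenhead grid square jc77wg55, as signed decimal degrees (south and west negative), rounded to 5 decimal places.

-62.72708, 15.87917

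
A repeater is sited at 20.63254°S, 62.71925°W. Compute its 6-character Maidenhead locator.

Shift to the Maidenhead origin (180°W, 90°S): lon 117.2807, lat 69.3675.
Field: 117.2807/20 → 5 → F, 69.3675/10 → 6 → G; chars FG.
Square: 17.2807/2 → 8, 9.3675/1 → 9; chars 89.
Subsquare: 1.2807/0.0833333 → 15 → p, 0.3675/0.0416667 → 8 → i; chars pi.

FG89pi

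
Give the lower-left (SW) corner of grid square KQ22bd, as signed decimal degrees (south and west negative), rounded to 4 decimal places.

72.1250, 24.0833

Field K=10, Q=16: +10·20° lon, +16·10° lat → SW at lon 20°, lat 70°.
Square 2, 2: +2·2° lon, +2·1° lat → SW at lon 24°, lat 72°.
Subsquare b=1, d=3: +1·0.0833333° lon, +3·0.0416667° lat → SW at lon 24.0833°, lat 72.125°.
latitude 72.1250, longitude 24.0833.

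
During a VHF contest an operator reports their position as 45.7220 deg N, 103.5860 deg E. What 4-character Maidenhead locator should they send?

ON15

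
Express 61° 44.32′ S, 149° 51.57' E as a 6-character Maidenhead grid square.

Offset from 180°W / 90°S: lon 329.8595°, lat 28.2613°.
Field (20°×10°, letters A–R): 329.8595/20 → 16 → Q, 28.2613/10 → 2 → C; chars QC.
Square (2°×1°, digits 0–9): 9.8595/2 → 4, 8.2613/1 → 8; chars 48.
Subsquare (5′×2.5′, letters a–x): 1.8595/0.0833333 → 22 → w, 0.2613/0.0416667 → 6 → g; chars wg.

QC48wg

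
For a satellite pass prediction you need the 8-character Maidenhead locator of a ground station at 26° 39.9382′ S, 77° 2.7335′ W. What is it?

Add 180° to longitude and 90° to latitude: 102.95444, 63.33436.
Field: lon ⌊102.95444/20⌋ = 5 → F; lat ⌊63.33436/10⌋ = 6 → G.
Square: lon ⌊2.95444/2⌋ = 1; lat ⌊3.33436/1⌋ = 3.
Subsquare: lon ⌊0.95444/0.0833333⌋ = 11 → l; lat ⌊0.33436/0.0416667⌋ = 8 → i.
Extended square: lon ⌊0.03778/0.00833333⌋ = 4; lat ⌊0.00103/0.00416667⌋ = 0.

FG13li40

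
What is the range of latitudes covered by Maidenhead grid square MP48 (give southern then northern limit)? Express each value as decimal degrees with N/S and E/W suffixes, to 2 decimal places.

Field M=12, P=15: +12·20° lon, +15·10° lat → SW at lon 60°, lat 60°.
Square 4, 8: +4·2° lon, +8·1° lat → SW at lon 68°, lat 68°.
Cell spans 2° lon × 1° lat.
south 68.00° N, north 69.00° N.

68.00° N, 69.00° N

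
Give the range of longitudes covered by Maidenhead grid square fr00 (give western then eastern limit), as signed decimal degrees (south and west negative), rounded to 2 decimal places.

-80.00, -78.00

Field F=5, R=17: +5·20° lon, +17·10° lat → SW at lon -80°, lat 80°.
Square 0, 0: +0·2° lon, +0·1° lat → SW at lon -80°, lat 80°.
Cell spans 2° lon × 1° lat.
west -80.00, east -78.00.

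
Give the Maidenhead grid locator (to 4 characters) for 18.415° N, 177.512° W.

AK18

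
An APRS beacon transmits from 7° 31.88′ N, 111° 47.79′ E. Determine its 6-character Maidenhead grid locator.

OJ57vm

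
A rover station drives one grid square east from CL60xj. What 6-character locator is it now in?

CL70aj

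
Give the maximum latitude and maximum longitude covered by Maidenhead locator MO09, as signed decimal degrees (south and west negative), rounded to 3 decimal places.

60.000, 62.000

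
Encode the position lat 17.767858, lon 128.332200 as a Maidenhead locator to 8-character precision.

Add 180° to longitude and 90° to latitude: 308.33220, 107.76786.
Field: 308.33220/20 → 15 → P, 107.76786/10 → 10 → K; chars PK.
Square: 8.33220/2 → 4, 7.76786/1 → 7; chars 47.
Subsquare: 0.33220/0.0833333 → 3 → d, 0.76786/0.0416667 → 18 → s; chars ds.
Extended square: 0.08220/0.00833333 → 9, 0.01786/0.00416667 → 4; chars 94.

PK47ds94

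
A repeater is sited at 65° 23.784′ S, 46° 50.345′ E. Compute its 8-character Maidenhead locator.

LC34ko04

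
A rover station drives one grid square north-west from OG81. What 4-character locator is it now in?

Longitude square 8; −1 → 7.
Latitude square 1; +1 → 2.

OG72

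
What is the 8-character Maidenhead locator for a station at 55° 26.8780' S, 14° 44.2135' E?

JD74in82

Offset from 180°W / 90°S: lon 194.73689°, lat 34.55203°.
Field: 194.73689/20 → 9 → J, 34.55203/10 → 3 → D; chars JD.
Square: 14.73689/2 → 7, 4.55203/1 → 4; chars 74.
Subsquare: 0.73689/0.0833333 → 8 → i, 0.55203/0.0416667 → 13 → n; chars in.
Extended square: 0.07023/0.00833333 → 8, 0.01037/0.00416667 → 2; chars 82.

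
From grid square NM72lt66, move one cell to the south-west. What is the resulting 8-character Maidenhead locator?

NM72lt55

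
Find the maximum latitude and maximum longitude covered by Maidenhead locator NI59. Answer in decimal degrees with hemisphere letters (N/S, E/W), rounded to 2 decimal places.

Field N=13, I=8: +13·20° lon, +8·10° lat → SW at lon 80°, lat -10°.
Square 5, 9: +5·2° lon, +9·1° lat → SW at lon 90°, lat -1°.
Cell spans 2° lon × 1° lat. NE corner is SW corner plus one full cell.
latitude 0.00° N, longitude 92.00° E.

0.00° N, 92.00° E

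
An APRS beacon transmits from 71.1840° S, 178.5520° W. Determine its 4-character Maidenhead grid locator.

AB08

Shift to the Maidenhead origin (180°W, 90°S): lon 1.45, lat 18.82.
Field: lon ⌊1.45/20⌋ = 0 → A; lat ⌊18.82/10⌋ = 1 → B.
Square: lon ⌊1.45/2⌋ = 0; lat ⌊8.82/1⌋ = 8.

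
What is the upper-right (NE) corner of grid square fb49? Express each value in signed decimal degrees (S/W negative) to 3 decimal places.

Field F=5, B=1: +5·20° lon, +1·10° lat → SW at lon -80°, lat -80°.
Square 4, 9: +4·2° lon, +9·1° lat → SW at lon -72°, lat -71°.
Cell spans 2° lon × 1° lat. NE corner is SW corner plus one full cell.
latitude -70.000, longitude -70.000.

-70.000, -70.000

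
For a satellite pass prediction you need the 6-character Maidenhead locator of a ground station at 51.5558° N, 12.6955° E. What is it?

Shift to the Maidenhead origin (180°W, 90°S): lon 192.6955, lat 141.5558.
Field: lon ⌊192.6955/20⌋ = 9 → J; lat ⌊141.5558/10⌋ = 14 → O.
Square: lon ⌊12.6955/2⌋ = 6; lat ⌊1.5558/1⌋ = 1.
Subsquare: lon ⌊0.6955/0.0833333⌋ = 8 → i; lat ⌊0.5558/0.0416667⌋ = 13 → n.

JO61in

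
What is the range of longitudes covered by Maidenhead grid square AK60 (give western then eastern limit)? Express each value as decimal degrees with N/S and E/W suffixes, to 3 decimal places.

168.000° W, 166.000° W

Field A=0, K=10: +0·20° lon, +10·10° lat → SW at lon -180°, lat 10°.
Square 6, 0: +6·2° lon, +0·1° lat → SW at lon -168°, lat 10°.
Cell spans 2° lon × 1° lat.
west 168.000° W, east 166.000° W.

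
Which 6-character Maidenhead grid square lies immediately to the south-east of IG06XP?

IG16ao

Longitude subsquare x = 23; +1 → 24, wraps to 0 = a, carry into square.
Longitude square 0; +1 → 1.
Latitude subsquare p = 15; −1 → 14 = o.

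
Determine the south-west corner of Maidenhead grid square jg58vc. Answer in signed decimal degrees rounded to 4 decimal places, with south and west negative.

Field J=9, G=6: +9·20° lon, +6·10° lat → SW at lon 0°, lat -30°.
Square 5, 8: +5·2° lon, +8·1° lat → SW at lon 10°, lat -22°.
Subsquare v=21, c=2: +21·0.0833333° lon, +2·0.0416667° lat → SW at lon 11.75°, lat -21.9167°.
latitude -21.9167, longitude 11.7500.

-21.9167, 11.7500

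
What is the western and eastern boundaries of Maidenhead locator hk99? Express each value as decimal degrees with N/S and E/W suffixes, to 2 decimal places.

Field H=7, K=10: +7·20° lon, +10·10° lat → SW at lon -40°, lat 10°.
Square 9, 9: +9·2° lon, +9·1° lat → SW at lon -22°, lat 19°.
Cell spans 2° lon × 1° lat.
west 22.00° W, east 20.00° W.

22.00° W, 20.00° W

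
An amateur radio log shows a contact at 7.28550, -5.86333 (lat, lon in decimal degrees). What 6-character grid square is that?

IJ77bg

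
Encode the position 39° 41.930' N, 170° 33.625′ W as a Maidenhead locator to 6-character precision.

AM49rq

Add 180° to longitude and 90° to latitude: 9.4396, 129.6988.
Field: lon ⌊9.4396/20⌋ = 0 → A; lat ⌊129.6988/10⌋ = 12 → M.
Square: lon ⌊9.4396/2⌋ = 4; lat ⌊9.6988/1⌋ = 9.
Subsquare: lon ⌊1.4396/0.0833333⌋ = 17 → r; lat ⌊0.6988/0.0416667⌋ = 16 → q.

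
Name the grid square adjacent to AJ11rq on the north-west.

Longitude subsquare r = 17; −1 → 16 = q.
Latitude subsquare q = 16; +1 → 17 = r.

AJ11qr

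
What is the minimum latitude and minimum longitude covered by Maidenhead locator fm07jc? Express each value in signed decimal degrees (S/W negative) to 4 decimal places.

37.0833, -79.2500

Field F=5, M=12: +5·20° lon, +12·10° lat → SW at lon -80°, lat 30°.
Square 0, 7: +0·2° lon, +7·1° lat → SW at lon -80°, lat 37°.
Subsquare j=9, c=2: +9·0.0833333° lon, +2·0.0416667° lat → SW at lon -79.25°, lat 37.0833°.
latitude 37.0833, longitude -79.2500.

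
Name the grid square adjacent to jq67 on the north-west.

JQ58

Longitude square 6; −1 → 5.
Latitude square 7; +1 → 8.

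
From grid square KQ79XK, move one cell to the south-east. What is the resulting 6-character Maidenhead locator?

KQ89aj

Longitude subsquare x = 23; +1 → 24, wraps to 0 = a, carry into square.
Longitude square 7; +1 → 8.
Latitude subsquare k = 10; −1 → 9 = j.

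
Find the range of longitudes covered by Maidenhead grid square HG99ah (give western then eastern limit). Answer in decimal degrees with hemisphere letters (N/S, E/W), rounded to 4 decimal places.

Field H=7, G=6: +7·20° lon, +6·10° lat → SW at lon -40°, lat -30°.
Square 9, 9: +9·2° lon, +9·1° lat → SW at lon -22°, lat -21°.
Subsquare a=0, h=7: +0·0.0833333° lon, +7·0.0416667° lat → SW at lon -22°, lat -20.7083°.
Cell spans 0.0833333° lon × 0.0416667° lat.
west 22.0000° W, east 21.9167° W.

22.0000° W, 21.9167° W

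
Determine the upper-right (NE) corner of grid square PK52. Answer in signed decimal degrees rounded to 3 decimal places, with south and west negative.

13.000, 132.000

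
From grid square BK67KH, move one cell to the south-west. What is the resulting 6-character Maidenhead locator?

BK67jg

Longitude subsquare k = 10; −1 → 9 = j.
Latitude subsquare h = 7; −1 → 6 = g.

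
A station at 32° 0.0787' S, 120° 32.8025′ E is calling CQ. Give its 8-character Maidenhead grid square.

PF07gx59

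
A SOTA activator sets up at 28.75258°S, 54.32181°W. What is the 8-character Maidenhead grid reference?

Shift to the Maidenhead origin (180°W, 90°S): lon 125.67819, lat 61.24742.
Field: lon ⌊125.67819/20⌋ = 6 → G; lat ⌊61.24742/10⌋ = 6 → G.
Square: lon ⌊5.67819/2⌋ = 2; lat ⌊1.24742/1⌋ = 1.
Subsquare: lon ⌊1.67819/0.0833333⌋ = 20 → u; lat ⌊0.24742/0.0416667⌋ = 5 → f.
Extended square: lon ⌊0.01152/0.00833333⌋ = 1; lat ⌊0.03909/0.00416667⌋ = 9.

GG21uf19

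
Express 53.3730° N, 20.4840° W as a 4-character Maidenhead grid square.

HO93

Add 180° to longitude and 90° to latitude: 159.52, 143.37.
Field (20°×10°, letters A–R): lon ⌊159.52/20⌋ = 7 → H; lat ⌊143.37/10⌋ = 14 → O.
Square (2°×1°, digits 0–9): lon ⌊19.52/2⌋ = 9; lat ⌊3.37/1⌋ = 3.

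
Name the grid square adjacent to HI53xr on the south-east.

Longitude subsquare x = 23; +1 → 24, wraps to 0 = a, carry into square.
Longitude square 5; +1 → 6.
Latitude subsquare r = 17; −1 → 16 = q.

HI63aq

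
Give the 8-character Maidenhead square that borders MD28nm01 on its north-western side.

MD28mm92

Longitude extended square 0; −1 → -1, wraps to 9, carry into subsquare.
Longitude subsquare n = 13; −1 → 12 = m.
Latitude extended square 1; +1 → 2.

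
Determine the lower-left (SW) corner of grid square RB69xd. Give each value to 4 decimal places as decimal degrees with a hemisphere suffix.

70.8750° S, 173.9167° E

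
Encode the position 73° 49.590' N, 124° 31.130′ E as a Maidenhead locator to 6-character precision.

Shift to the Maidenhead origin (180°W, 90°S): lon 304.5188, lat 163.8265.
Field: 304.5188/20 → 15 → P, 163.8265/10 → 16 → Q; chars PQ.
Square: 4.5188/2 → 2, 3.8265/1 → 3; chars 23.
Subsquare: 0.5188/0.0833333 → 6 → g, 0.8265/0.0416667 → 19 → t; chars gt.

PQ23gt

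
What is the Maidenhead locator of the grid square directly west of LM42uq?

Longitude subsquare u = 20; −1 → 19 = t.
The latitude characters are unchanged.

LM42tq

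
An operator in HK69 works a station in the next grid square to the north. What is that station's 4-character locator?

Latitude square 9; +1 → 10, wraps to 0, carry into field.
Latitude field K = 10; +1 → 11 = L.
The longitude characters are unchanged.

HL60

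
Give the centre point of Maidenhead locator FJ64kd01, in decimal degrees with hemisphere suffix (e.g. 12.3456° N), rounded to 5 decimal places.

Field F=5, J=9: +5·20° lon, +9·10° lat → SW at lon -80°, lat 0°.
Square 6, 4: +6·2° lon, +4·1° lat → SW at lon -68°, lat 4°.
Subsquare k=10, d=3: +10·0.0833333° lon, +3·0.0416667° lat → SW at lon -67.1667°, lat 4.125°.
Extended square 0, 1: +0·0.00833333° lon, +1·0.00416667° lat → SW at lon -67.1667°, lat 4.12917°.
Cell spans 0.00833333° lon × 0.00416667° lat. Centre is SW corner plus half of each.
latitude 4.13125° N, longitude 67.16250° W.

4.13125° N, 67.16250° W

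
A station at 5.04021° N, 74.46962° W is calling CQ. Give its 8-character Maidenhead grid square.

Add 180° to longitude and 90° to latitude: 105.53038, 95.04021.
Field: 105.53038/20 → 5 → F, 95.04021/10 → 9 → J; chars FJ.
Square: 5.53038/2 → 2, 5.04021/1 → 5; chars 25.
Subsquare: 1.53038/0.0833333 → 18 → s, 0.04021/0.0416667 → 0 → a; chars sa.
Extended square: 0.03038/0.00833333 → 3, 0.04021/0.00416667 → 9; chars 39.

FJ25sa39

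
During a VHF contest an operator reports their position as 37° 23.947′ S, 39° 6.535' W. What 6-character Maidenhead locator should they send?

HF02ko

Offset from 180°W / 90°S: lon 140.8911°, lat 52.6009°.
Field (20°×10°, letters A–R): lon ⌊140.8911/20⌋ = 7 → H; lat ⌊52.6009/10⌋ = 5 → F.
Square (2°×1°, digits 0–9): lon ⌊0.8911/2⌋ = 0; lat ⌊2.6009/1⌋ = 2.
Subsquare (5′×2.5′, letters a–x): lon ⌊0.8911/0.0833333⌋ = 10 → k; lat ⌊0.6009/0.0416667⌋ = 14 → o.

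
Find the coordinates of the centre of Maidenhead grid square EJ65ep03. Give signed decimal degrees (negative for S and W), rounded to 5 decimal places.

Field E=4, J=9: +4·20° lon, +9·10° lat → SW at lon -100°, lat 0°.
Square 6, 5: +6·2° lon, +5·1° lat → SW at lon -88°, lat 5°.
Subsquare e=4, p=15: +4·0.0833333° lon, +15·0.0416667° lat → SW at lon -87.6667°, lat 5.625°.
Extended square 0, 3: +0·0.00833333° lon, +3·0.00416667° lat → SW at lon -87.6667°, lat 5.6375°.
Cell spans 0.00833333° lon × 0.00416667° lat. Centre is SW corner plus half of each.
latitude 5.63958, longitude -87.66250.

5.63958, -87.66250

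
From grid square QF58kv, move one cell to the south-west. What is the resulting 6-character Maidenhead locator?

QF58ju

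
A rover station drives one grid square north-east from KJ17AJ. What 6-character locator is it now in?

KJ17bk

Longitude subsquare a = 0; +1 → 1 = b.
Latitude subsquare j = 9; +1 → 10 = k.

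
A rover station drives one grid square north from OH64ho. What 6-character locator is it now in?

Latitude subsquare o = 14; +1 → 15 = p.
The longitude characters are unchanged.

OH64hp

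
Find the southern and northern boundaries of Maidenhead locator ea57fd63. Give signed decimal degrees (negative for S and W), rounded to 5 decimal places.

-82.86250, -82.85833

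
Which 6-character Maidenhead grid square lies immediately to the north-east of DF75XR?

DF85as

Longitude subsquare x = 23; +1 → 24, wraps to 0 = a, carry into square.
Longitude square 7; +1 → 8.
Latitude subsquare r = 17; +1 → 18 = s.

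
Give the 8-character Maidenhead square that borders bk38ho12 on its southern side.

Latitude extended square 2; −1 → 1.
The longitude characters are unchanged.

BK38ho11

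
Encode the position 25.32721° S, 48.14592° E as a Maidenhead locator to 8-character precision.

LG44bq71

Offset from 180°W / 90°S: lon 228.14592°, lat 64.67279°.
Field: 228.14592/20 → 11 → L, 64.67279/10 → 6 → G; chars LG.
Square: 8.14592/2 → 4, 4.67279/1 → 4; chars 44.
Subsquare: 0.14592/0.0833333 → 1 → b, 0.67279/0.0416667 → 16 → q; chars bq.
Extended square: 0.06259/0.00833333 → 7, 0.00612/0.00416667 → 1; chars 71.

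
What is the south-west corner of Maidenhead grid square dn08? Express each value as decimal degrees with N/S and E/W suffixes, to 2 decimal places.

48.00° N, 120.00° W

Field D=3, N=13: +3·20° lon, +13·10° lat → SW at lon -120°, lat 40°.
Square 0, 8: +0·2° lon, +8·1° lat → SW at lon -120°, lat 48°.
latitude 48.00° N, longitude 120.00° W.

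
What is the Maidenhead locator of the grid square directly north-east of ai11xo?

AI21ap

Longitude subsquare x = 23; +1 → 24, wraps to 0 = a, carry into square.
Longitude square 1; +1 → 2.
Latitude subsquare o = 14; +1 → 15 = p.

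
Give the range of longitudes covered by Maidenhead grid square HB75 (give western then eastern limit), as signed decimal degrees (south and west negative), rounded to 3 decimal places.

Field H=7, B=1: +7·20° lon, +1·10° lat → SW at lon -40°, lat -80°.
Square 7, 5: +7·2° lon, +5·1° lat → SW at lon -26°, lat -75°.
Cell spans 2° lon × 1° lat.
west -26.000, east -24.000.

-26.000, -24.000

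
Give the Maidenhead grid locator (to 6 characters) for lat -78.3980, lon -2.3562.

IB81to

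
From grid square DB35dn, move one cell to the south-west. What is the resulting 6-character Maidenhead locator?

DB35cm

Longitude subsquare d = 3; −1 → 2 = c.
Latitude subsquare n = 13; −1 → 12 = m.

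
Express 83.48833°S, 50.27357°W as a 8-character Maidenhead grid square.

GA46um72

Shift to the Maidenhead origin (180°W, 90°S): lon 129.72643, lat 6.51167.
Field: 129.72643/20 → 6 → G, 6.51167/10 → 0 → A; chars GA.
Square: 9.72643/2 → 4, 6.51167/1 → 6; chars 46.
Subsquare: 1.72643/0.0833333 → 20 → u, 0.51167/0.0416667 → 12 → m; chars um.
Extended square: 0.05976/0.00833333 → 7, 0.01167/0.00416667 → 2; chars 72.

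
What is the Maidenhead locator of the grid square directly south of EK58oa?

Latitude subsquare a = 0; −1 → -1, wraps to 23 = x, carry into square.
Latitude square 8; −1 → 7.
The longitude characters are unchanged.

EK57ox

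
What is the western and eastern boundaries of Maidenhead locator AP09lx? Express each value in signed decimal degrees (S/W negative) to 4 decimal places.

Field A=0, P=15: +0·20° lon, +15·10° lat → SW at lon -180°, lat 60°.
Square 0, 9: +0·2° lon, +9·1° lat → SW at lon -180°, lat 69°.
Subsquare l=11, x=23: +11·0.0833333° lon, +23·0.0416667° lat → SW at lon -179.083°, lat 69.9583°.
Cell spans 0.0833333° lon × 0.0416667° lat.
west -179.0833, east -179.0000.

-179.0833, -179.0000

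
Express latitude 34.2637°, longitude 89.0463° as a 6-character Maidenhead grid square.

NM44mg

Offset from 180°W / 90°S: lon 269.0463°, lat 124.2637°.
Field: 269.0463/20 → 13 → N, 124.2637/10 → 12 → M; chars NM.
Square: 9.0463/2 → 4, 4.2637/1 → 4; chars 44.
Subsquare: 1.0463/0.0833333 → 12 → m, 0.2637/0.0416667 → 6 → g; chars mg.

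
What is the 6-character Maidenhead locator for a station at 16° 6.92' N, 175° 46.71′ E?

RK76vc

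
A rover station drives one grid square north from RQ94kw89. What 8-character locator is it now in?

Latitude extended square 9; +1 → 10, wraps to 0, carry into subsquare.
Latitude subsquare w = 22; +1 → 23 = x.
The longitude characters are unchanged.

RQ94kx80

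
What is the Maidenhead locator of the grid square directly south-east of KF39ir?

Longitude subsquare i = 8; +1 → 9 = j.
Latitude subsquare r = 17; −1 → 16 = q.

KF39jq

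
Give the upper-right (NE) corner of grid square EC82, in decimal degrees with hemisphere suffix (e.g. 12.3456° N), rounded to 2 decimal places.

67.00° S, 82.00° W

Field E=4, C=2: +4·20° lon, +2·10° lat → SW at lon -100°, lat -70°.
Square 8, 2: +8·2° lon, +2·1° lat → SW at lon -84°, lat -68°.
Cell spans 2° lon × 1° lat. NE corner is SW corner plus one full cell.
latitude 67.00° S, longitude 82.00° W.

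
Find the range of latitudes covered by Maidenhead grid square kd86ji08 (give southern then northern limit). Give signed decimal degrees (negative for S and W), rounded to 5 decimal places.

Field K=10, D=3: +10·20° lon, +3·10° lat → SW at lon 20°, lat -60°.
Square 8, 6: +8·2° lon, +6·1° lat → SW at lon 36°, lat -54°.
Subsquare j=9, i=8: +9·0.0833333° lon, +8·0.0416667° lat → SW at lon 36.75°, lat -53.6667°.
Extended square 0, 8: +0·0.00833333° lon, +8·0.00416667° lat → SW at lon 36.75°, lat -53.6333°.
Cell spans 0.00833333° lon × 0.00416667° lat.
south -53.63333, north -53.62917.

-53.63333, -53.62917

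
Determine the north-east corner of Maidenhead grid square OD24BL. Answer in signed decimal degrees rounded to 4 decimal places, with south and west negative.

Field O=14, D=3: +14·20° lon, +3·10° lat → SW at lon 100°, lat -60°.
Square 2, 4: +2·2° lon, +4·1° lat → SW at lon 104°, lat -56°.
Subsquare b=1, l=11: +1·0.0833333° lon, +11·0.0416667° lat → SW at lon 104.083°, lat -55.5417°.
Cell spans 0.0833333° lon × 0.0416667° lat. NE corner is SW corner plus one full cell.
latitude -55.5000, longitude 104.1667.

-55.5000, 104.1667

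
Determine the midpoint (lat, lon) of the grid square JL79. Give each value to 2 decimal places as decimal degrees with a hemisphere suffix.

29.50° N, 15.00° E

Field J=9, L=11: +9·20° lon, +11·10° lat → SW at lon 0°, lat 20°.
Square 7, 9: +7·2° lon, +9·1° lat → SW at lon 14°, lat 29°.
Cell spans 2° lon × 1° lat. Centre is SW corner plus half of each.
latitude 29.50° N, longitude 15.00° E.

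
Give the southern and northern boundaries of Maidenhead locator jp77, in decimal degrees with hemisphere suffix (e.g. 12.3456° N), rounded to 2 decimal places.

Field J=9, P=15: +9·20° lon, +15·10° lat → SW at lon 0°, lat 60°.
Square 7, 7: +7·2° lon, +7·1° lat → SW at lon 14°, lat 67°.
Cell spans 2° lon × 1° lat.
south 67.00° N, north 68.00° N.

67.00° N, 68.00° N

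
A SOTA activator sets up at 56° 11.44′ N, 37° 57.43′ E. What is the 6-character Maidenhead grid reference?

KO86xe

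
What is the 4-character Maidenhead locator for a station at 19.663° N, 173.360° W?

AK39

Shift to the Maidenhead origin (180°W, 90°S): lon 6.64, lat 109.66.
Field: lon ⌊6.64/20⌋ = 0 → A; lat ⌊109.66/10⌋ = 10 → K.
Square: lon ⌊6.64/2⌋ = 3; lat ⌊9.66/1⌋ = 9.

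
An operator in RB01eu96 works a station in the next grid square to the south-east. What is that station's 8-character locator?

Longitude extended square 9; +1 → 10, wraps to 0, carry into subsquare.
Longitude subsquare e = 4; +1 → 5 = f.
Latitude extended square 6; −1 → 5.

RB01fu05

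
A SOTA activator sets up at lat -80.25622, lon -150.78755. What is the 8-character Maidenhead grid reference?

BA49or58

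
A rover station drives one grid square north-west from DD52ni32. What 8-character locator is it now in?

DD52ni23

Longitude extended square 3; −1 → 2.
Latitude extended square 2; +1 → 3.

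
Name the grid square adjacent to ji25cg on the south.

JI25cf

Latitude subsquare g = 6; −1 → 5 = f.
The longitude characters are unchanged.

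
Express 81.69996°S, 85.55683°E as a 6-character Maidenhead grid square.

Add 180° to longitude and 90° to latitude: 265.5568, 8.3000.
Field: lon ⌊265.5568/20⌋ = 13 → N; lat ⌊8.3000/10⌋ = 0 → A.
Square: lon ⌊5.5568/2⌋ = 2; lat ⌊8.3000/1⌋ = 8.
Subsquare: lon ⌊1.5568/0.0833333⌋ = 18 → s; lat ⌊0.3000/0.0416667⌋ = 7 → h.

NA28sh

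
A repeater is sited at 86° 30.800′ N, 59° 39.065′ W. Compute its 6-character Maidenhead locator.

GR06em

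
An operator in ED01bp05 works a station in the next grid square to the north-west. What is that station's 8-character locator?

ED01ap96

Longitude extended square 0; −1 → -1, wraps to 9, carry into subsquare.
Longitude subsquare b = 1; −1 → 0 = a.
Latitude extended square 5; +1 → 6.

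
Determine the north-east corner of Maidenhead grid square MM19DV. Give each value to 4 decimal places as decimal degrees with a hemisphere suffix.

Field M=12, M=12: +12·20° lon, +12·10° lat → SW at lon 60°, lat 30°.
Square 1, 9: +1·2° lon, +9·1° lat → SW at lon 62°, lat 39°.
Subsquare d=3, v=21: +3·0.0833333° lon, +21·0.0416667° lat → SW at lon 62.25°, lat 39.875°.
Cell spans 0.0833333° lon × 0.0416667° lat. NE corner is SW corner plus one full cell.
latitude 39.9167° N, longitude 62.3333° E.

39.9167° N, 62.3333° E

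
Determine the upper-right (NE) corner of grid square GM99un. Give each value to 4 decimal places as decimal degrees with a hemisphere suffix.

39.5833° N, 40.2500° W

Field G=6, M=12: +6·20° lon, +12·10° lat → SW at lon -60°, lat 30°.
Square 9, 9: +9·2° lon, +9·1° lat → SW at lon -42°, lat 39°.
Subsquare u=20, n=13: +20·0.0833333° lon, +13·0.0416667° lat → SW at lon -40.3333°, lat 39.5417°.
Cell spans 0.0833333° lon × 0.0416667° lat. NE corner is SW corner plus one full cell.
latitude 39.5833° N, longitude 40.2500° W.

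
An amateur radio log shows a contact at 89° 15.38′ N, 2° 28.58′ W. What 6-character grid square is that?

IR89sg

Add 180° to longitude and 90° to latitude: 177.5237, 179.2563.
Field (20°×10°, letters A–R): 177.5237/20 → 8 → I, 179.2563/10 → 17 → R; chars IR.
Square (2°×1°, digits 0–9): 17.5237/2 → 8, 9.2563/1 → 9; chars 89.
Subsquare (5′×2.5′, letters a–x): 1.5237/0.0833333 → 18 → s, 0.2563/0.0416667 → 6 → g; chars sg.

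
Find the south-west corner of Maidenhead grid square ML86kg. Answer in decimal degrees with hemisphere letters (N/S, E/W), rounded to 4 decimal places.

26.2500° N, 76.8333° E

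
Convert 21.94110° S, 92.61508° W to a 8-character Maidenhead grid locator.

EG38qb64

Offset from 180°W / 90°S: lon 87.38492°, lat 68.05890°.
Field: 87.38492/20 → 4 → E, 68.05890/10 → 6 → G; chars EG.
Square: 7.38492/2 → 3, 8.05890/1 → 8; chars 38.
Subsquare: 1.38492/0.0833333 → 16 → q, 0.05890/0.0416667 → 1 → b; chars qb.
Extended square: 0.05159/0.00833333 → 6, 0.01723/0.00416667 → 4; chars 64.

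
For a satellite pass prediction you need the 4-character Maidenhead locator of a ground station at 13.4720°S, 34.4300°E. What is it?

KH76

Offset from 180°W / 90°S: lon 214.43°, lat 76.53°.
Field: 214.43/20 → 10 → K, 76.53/10 → 7 → H; chars KH.
Square: 14.43/2 → 7, 6.53/1 → 6; chars 76.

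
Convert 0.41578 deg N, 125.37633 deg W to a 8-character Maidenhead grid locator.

Offset from 180°W / 90°S: lon 54.62367°, lat 90.41578°.
Field: lon ⌊54.62367/20⌋ = 2 → C; lat ⌊90.41578/10⌋ = 9 → J.
Square: lon ⌊14.62367/2⌋ = 7; lat ⌊0.41578/1⌋ = 0.
Subsquare: lon ⌊0.62367/0.0833333⌋ = 7 → h; lat ⌊0.41578/0.0416667⌋ = 9 → j.
Extended square: lon ⌊0.04034/0.00833333⌋ = 4; lat ⌊0.04078/0.00416667⌋ = 9.

CJ70hj49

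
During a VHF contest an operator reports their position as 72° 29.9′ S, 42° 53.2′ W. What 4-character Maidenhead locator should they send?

Offset from 180°W / 90°S: lon 137.11°, lat 17.50°.
Field: 137.11/20 → 6 → G, 17.50/10 → 1 → B; chars GB.
Square: 17.11/2 → 8, 7.50/1 → 7; chars 87.

GB87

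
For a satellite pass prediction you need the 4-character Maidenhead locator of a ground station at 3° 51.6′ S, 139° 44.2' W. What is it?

CI06

Offset from 180°W / 90°S: lon 40.26°, lat 86.14°.
Field (20°×10°, letters A–R): lon ⌊40.26/20⌋ = 2 → C; lat ⌊86.14/10⌋ = 8 → I.
Square (2°×1°, digits 0–9): lon ⌊0.26/2⌋ = 0; lat ⌊6.14/1⌋ = 6.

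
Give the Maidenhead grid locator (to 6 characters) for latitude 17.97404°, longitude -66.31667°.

Offset from 180°W / 90°S: lon 113.6833°, lat 107.9740°.
Field: lon ⌊113.6833/20⌋ = 5 → F; lat ⌊107.9740/10⌋ = 10 → K.
Square: lon ⌊13.6833/2⌋ = 6; lat ⌊7.9740/1⌋ = 7.
Subsquare: lon ⌊1.6833/0.0833333⌋ = 20 → u; lat ⌊0.9740/0.0416667⌋ = 23 → x.

FK67ux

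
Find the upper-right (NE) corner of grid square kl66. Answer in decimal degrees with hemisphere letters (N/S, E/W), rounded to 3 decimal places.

Field K=10, L=11: +10·20° lon, +11·10° lat → SW at lon 20°, lat 20°.
Square 6, 6: +6·2° lon, +6·1° lat → SW at lon 32°, lat 26°.
Cell spans 2° lon × 1° lat. NE corner is SW corner plus one full cell.
latitude 27.000° N, longitude 34.000° E.

27.000° N, 34.000° E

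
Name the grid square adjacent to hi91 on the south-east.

II00

Longitude square 9; +1 → 10, wraps to 0, carry into field.
Longitude field H = 7; +1 → 8 = I.
Latitude square 1; −1 → 0.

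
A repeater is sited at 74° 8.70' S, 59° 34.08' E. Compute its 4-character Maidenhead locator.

Offset from 180°W / 90°S: lon 239.57°, lat 15.86°.
Field: 239.57/20 → 11 → L, 15.86/10 → 1 → B; chars LB.
Square: 19.57/2 → 9, 5.86/1 → 5; chars 95.

LB95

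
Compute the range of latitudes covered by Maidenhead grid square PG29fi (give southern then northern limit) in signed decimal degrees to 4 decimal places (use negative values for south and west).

Field P=15, G=6: +15·20° lon, +6·10° lat → SW at lon 120°, lat -30°.
Square 2, 9: +2·2° lon, +9·1° lat → SW at lon 124°, lat -21°.
Subsquare f=5, i=8: +5·0.0833333° lon, +8·0.0416667° lat → SW at lon 124.417°, lat -20.6667°.
Cell spans 0.0833333° lon × 0.0416667° lat.
south -20.6667, north -20.6250.

-20.6667, -20.6250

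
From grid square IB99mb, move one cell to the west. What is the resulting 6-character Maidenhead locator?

IB99lb

Longitude subsquare m = 12; −1 → 11 = l.
The latitude characters are unchanged.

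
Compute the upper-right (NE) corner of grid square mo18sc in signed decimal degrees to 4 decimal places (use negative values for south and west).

58.1250, 63.5833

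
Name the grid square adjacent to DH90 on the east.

EH00

Longitude square 9; +1 → 10, wraps to 0, carry into field.
Longitude field D = 3; +1 → 4 = E.
The latitude characters are unchanged.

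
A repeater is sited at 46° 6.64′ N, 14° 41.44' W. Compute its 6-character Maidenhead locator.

IN26pc

Offset from 180°W / 90°S: lon 165.3093°, lat 136.1107°.
Field: lon ⌊165.3093/20⌋ = 8 → I; lat ⌊136.1107/10⌋ = 13 → N.
Square: lon ⌊5.3093/2⌋ = 2; lat ⌊6.1107/1⌋ = 6.
Subsquare: lon ⌊1.3093/0.0833333⌋ = 15 → p; lat ⌊0.1107/0.0416667⌋ = 2 → c.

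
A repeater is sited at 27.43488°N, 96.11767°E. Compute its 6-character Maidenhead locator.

NL87bk

Offset from 180°W / 90°S: lon 276.1177°, lat 117.4349°.
Field: lon ⌊276.1177/20⌋ = 13 → N; lat ⌊117.4349/10⌋ = 11 → L.
Square: lon ⌊16.1177/2⌋ = 8; lat ⌊7.4349/1⌋ = 7.
Subsquare: lon ⌊0.1177/0.0833333⌋ = 1 → b; lat ⌊0.4349/0.0416667⌋ = 10 → k.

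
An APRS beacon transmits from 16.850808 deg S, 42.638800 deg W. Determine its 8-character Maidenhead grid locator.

GH83qd35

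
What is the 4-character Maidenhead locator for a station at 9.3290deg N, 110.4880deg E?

OJ59

Add 180° to longitude and 90° to latitude: 290.49, 99.33.
Field: 290.49/20 → 14 → O, 99.33/10 → 9 → J; chars OJ.
Square: 10.49/2 → 5, 9.33/1 → 9; chars 59.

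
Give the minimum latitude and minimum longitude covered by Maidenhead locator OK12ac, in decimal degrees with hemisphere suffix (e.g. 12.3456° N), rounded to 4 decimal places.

12.0833° N, 102.0000° E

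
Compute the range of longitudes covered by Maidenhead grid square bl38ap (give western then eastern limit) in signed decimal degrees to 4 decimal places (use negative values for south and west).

Field B=1, L=11: +1·20° lon, +11·10° lat → SW at lon -160°, lat 20°.
Square 3, 8: +3·2° lon, +8·1° lat → SW at lon -154°, lat 28°.
Subsquare a=0, p=15: +0·0.0833333° lon, +15·0.0416667° lat → SW at lon -154°, lat 28.625°.
Cell spans 0.0833333° lon × 0.0416667° lat.
west -154.0000, east -153.9167.

-154.0000, -153.9167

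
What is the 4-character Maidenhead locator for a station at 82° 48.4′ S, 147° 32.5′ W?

BA67

Add 180° to longitude and 90° to latitude: 32.46, 7.19.
Field (20°×10°, letters A–R): lon ⌊32.46/20⌋ = 1 → B; lat ⌊7.19/10⌋ = 0 → A.
Square (2°×1°, digits 0–9): lon ⌊12.46/2⌋ = 6; lat ⌊7.19/1⌋ = 7.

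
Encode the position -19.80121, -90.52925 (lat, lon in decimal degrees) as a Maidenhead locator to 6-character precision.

EH40re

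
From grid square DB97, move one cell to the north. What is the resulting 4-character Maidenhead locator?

DB98

Latitude square 7; +1 → 8.
The longitude characters are unchanged.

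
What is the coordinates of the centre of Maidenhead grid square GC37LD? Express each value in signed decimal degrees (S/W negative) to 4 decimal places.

-62.8542, -53.0417

Field G=6, C=2: +6·20° lon, +2·10° lat → SW at lon -60°, lat -70°.
Square 3, 7: +3·2° lon, +7·1° lat → SW at lon -54°, lat -63°.
Subsquare l=11, d=3: +11·0.0833333° lon, +3·0.0416667° lat → SW at lon -53.0833°, lat -62.875°.
Cell spans 0.0833333° lon × 0.0416667° lat. Centre is SW corner plus half of each.
latitude -62.8542, longitude -53.0417.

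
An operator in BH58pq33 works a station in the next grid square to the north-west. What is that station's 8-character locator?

BH58pq24

Longitude extended square 3; −1 → 2.
Latitude extended square 3; +1 → 4.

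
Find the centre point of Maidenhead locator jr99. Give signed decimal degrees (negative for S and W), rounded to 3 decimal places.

89.500, 19.000

Field J=9, R=17: +9·20° lon, +17·10° lat → SW at lon 0°, lat 80°.
Square 9, 9: +9·2° lon, +9·1° lat → SW at lon 18°, lat 89°.
Cell spans 2° lon × 1° lat. Centre is SW corner plus half of each.
latitude 89.500, longitude 19.000.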